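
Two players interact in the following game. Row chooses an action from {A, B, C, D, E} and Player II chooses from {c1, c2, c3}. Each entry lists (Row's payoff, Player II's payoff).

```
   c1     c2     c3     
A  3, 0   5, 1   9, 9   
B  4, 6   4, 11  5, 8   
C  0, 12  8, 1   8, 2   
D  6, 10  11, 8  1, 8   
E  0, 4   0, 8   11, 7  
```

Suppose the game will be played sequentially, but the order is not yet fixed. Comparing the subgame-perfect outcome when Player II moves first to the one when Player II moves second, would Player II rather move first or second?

If Row leads: Player II's best replies are A→c3, B→c2, C→c1, D→c1, E→c2; Row's induced payoffs 9, 4, 0, 6, 0; outcome (A, c3), payoffs (9, 9).
If Player II leads: Row's best replies are c1→D, c2→D, c3→E; Player II's induced payoffs 10, 8, 7; outcome (D, c1), payoffs (6, 10).
Player II gets 10 moving first and 9 moving second, so Player II prefers to move first.

first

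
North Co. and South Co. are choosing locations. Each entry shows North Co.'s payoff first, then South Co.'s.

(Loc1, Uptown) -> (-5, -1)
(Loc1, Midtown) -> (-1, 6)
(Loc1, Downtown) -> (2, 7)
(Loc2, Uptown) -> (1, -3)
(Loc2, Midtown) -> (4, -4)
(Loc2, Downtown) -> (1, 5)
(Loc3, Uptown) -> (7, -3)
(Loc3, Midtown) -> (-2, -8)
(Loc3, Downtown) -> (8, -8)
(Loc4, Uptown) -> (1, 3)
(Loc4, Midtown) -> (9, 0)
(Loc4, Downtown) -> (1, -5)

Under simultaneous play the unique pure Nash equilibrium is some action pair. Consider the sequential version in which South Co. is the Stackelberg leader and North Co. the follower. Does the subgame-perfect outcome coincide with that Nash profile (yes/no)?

no

Work backward from North Co.'s decision.
- Uptown: BR = Loc3, leader payoff -3.
- Midtown: BR = Loc4, leader payoff 0.
- Downtown: BR = Loc3, leader payoff -8.
Among -3, 0, -8, the best is 0 at Midtown. Subgame-perfect outcome: (Loc4, Midtown) with payoffs (9, 0).
Under simultaneous play:
North Co.'s best replies: Uptown→Loc3; Midtown→Loc4; Downtown→Loc3.
South Co.'s best replies: Loc1→Downtown; Loc2→Downtown; Loc3→Uptown; Loc4→Uptown.
The unique mutual best reply is (Loc3, Uptown), giving (7, -3).
Sequential outcome (Loc4, Midtown) differs from the Nash profile (Loc3, Uptown).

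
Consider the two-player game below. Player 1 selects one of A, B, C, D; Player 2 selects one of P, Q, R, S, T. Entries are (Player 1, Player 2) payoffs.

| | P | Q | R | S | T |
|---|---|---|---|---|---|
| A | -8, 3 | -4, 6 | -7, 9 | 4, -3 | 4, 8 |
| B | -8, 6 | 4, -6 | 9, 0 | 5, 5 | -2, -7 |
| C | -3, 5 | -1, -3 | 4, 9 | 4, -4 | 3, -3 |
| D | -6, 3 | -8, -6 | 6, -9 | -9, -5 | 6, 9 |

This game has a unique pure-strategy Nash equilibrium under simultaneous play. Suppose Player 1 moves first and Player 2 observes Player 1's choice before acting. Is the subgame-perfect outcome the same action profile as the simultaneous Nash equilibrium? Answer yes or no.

Player 2 best-responds to each possible Player 1 move:
- A → Player 2 plays R (best of 3, 6, 9, -3, 8); Player 1 gets -7.
- B → Player 2 plays P (best of 6, -6, 0, 5, -7); Player 1 gets -8.
- C → Player 2 plays R (best of 5, -3, 9, -4, -3); Player 1 gets 4.
- D → Player 2 plays T (best of 3, -6, -9, -5, 9); Player 1 gets 6.
Among -7, -8, 4, 6, the best is 6 at D. Subgame-perfect outcome: (D, T) with payoffs (6, 9).
Under simultaneous play:
Player 1's best replies: P→C; Q→B; R→B; S→B; T→D.
Player 2's best replies: A→R; B→P; C→R; D→T.
The unique mutual best reply is (D, T), giving (6, 9).
Sequential outcome (D, T) coincides with the Nash profile (D, T).

yes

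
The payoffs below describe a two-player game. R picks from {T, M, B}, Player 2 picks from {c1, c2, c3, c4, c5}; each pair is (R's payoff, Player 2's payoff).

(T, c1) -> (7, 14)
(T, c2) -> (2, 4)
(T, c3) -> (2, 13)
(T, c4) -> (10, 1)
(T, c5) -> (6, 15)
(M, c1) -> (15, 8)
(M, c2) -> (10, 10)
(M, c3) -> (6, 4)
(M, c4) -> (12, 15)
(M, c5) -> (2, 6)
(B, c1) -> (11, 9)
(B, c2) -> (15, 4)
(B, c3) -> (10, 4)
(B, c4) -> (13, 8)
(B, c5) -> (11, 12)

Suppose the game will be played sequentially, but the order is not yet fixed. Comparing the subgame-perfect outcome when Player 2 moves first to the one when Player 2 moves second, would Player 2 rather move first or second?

second

If R leads: Player 2's best replies are T→c5, M→c4, B→c5; R's induced payoffs 6, 12, 11; outcome (M, c4), payoffs (12, 15).
If Player 2 leads: R's best replies are c1→M, c2→B, c3→B, c4→B, c5→B; Player 2's induced payoffs 8, 4, 4, 8, 12; outcome (B, c5), payoffs (11, 12).
Player 2 gets 12 moving first and 15 moving second, so Player 2 prefers to move second.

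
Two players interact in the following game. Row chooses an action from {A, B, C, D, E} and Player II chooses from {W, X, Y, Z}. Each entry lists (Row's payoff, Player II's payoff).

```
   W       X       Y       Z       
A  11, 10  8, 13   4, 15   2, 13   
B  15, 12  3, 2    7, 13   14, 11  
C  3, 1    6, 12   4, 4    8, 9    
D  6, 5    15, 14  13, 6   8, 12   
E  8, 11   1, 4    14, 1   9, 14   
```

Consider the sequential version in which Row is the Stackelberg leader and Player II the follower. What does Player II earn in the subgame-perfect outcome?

Backward induction with Row moving first.
- A: BR = Y, leader payoff 4.
- B: BR = Y, leader payoff 7.
- C: BR = X, leader payoff 6.
- D: BR = X, leader payoff 15.
- E: BR = Z, leader payoff 9.
Maximizing over 4, 7, 6, 15, 9, Row chooses D. Subgame-perfect outcome: (D, X) with payoffs (15, 14).

14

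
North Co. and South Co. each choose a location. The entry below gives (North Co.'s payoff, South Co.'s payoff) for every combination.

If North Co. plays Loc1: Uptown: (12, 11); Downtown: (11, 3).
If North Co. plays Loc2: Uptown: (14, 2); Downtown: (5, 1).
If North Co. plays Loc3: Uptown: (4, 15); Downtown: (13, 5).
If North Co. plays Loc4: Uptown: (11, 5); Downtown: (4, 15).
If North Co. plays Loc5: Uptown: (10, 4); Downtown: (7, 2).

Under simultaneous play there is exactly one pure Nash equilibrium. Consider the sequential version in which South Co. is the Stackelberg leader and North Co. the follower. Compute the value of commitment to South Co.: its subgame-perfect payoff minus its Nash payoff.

3

Backward induction with South Co. moving first.
- Uptown: BR = Loc2, leader payoff 2.
- Downtown: BR = Loc3, leader payoff 5.
Among 2, 5, the best is 5 at Downtown. Subgame-perfect outcome: (Loc3, Downtown) with payoffs (13, 5).
Under simultaneous play:
North Co.'s best replies: Uptown→Loc2; Downtown→Loc3.
South Co.'s best replies: Loc1→Uptown; Loc2→Uptown; Loc3→Uptown; Loc4→Downtown; Loc5→Uptown.
The unique mutual best reply is (Loc2, Uptown), giving (14, 2).
South Co.'s commitment gain: 5 − 2 = 3.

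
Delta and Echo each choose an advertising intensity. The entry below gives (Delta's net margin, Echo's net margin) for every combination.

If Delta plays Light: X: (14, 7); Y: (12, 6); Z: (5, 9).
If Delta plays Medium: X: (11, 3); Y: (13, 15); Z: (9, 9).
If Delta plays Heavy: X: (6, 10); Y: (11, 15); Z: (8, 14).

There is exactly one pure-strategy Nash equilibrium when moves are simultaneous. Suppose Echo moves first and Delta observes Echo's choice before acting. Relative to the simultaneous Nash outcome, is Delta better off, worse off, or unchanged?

unchanged

Backward induction with Echo moving first.
- X: BR = Light, leader payoff 7.
- Y: BR = Medium, leader payoff 15.
- Z: BR = Medium, leader payoff 9.
Among 7, 15, 9, the best is 15 at Y. Subgame-perfect outcome: (Medium, Y) with payoffs (13, 15).
Now find the simultaneous Nash equilibrium.
Delta's best replies: X→Light; Y→Medium; Z→Medium.
Echo's best replies: Light→Z; Medium→Y; Heavy→Y.
Only (Medium, Y) has each player best-responding; Nash payoffs (13, 15).
Delta earns 13 sequentially versus 13 at the Nash outcome: unchanged.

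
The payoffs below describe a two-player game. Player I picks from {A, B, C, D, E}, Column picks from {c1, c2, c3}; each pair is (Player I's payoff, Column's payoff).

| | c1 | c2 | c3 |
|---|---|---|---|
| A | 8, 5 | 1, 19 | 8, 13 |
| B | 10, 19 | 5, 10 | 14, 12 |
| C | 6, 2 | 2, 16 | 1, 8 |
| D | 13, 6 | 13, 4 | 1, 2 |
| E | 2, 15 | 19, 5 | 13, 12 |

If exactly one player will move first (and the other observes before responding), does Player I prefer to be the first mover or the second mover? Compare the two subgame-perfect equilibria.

If Player I leads: Column's best replies are A→c2, B→c1, C→c2, D→c1, E→c1; Player I's induced payoffs 1, 10, 2, 13, 2; outcome (D, c1), payoffs (13, 6).
If Column leads: Player I's best replies are c1→D, c2→E, c3→B; Column's induced payoffs 6, 5, 12; outcome (B, c3), payoffs (14, 12).
Player I gets 13 moving first and 14 moving second, so Player I prefers to move second.

second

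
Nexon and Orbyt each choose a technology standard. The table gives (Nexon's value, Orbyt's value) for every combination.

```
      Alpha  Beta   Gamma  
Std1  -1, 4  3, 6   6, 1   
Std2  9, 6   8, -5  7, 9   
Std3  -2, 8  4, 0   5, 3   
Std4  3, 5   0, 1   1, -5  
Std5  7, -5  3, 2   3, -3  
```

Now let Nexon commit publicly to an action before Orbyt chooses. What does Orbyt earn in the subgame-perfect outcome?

9

Solve by backward induction (Nexon leads).
- Std1: Orbyt compares 4, 6, 1 and picks Beta; Nexon would get 3.
- Std2: Orbyt compares 6, -5, 9 and picks Gamma; Nexon would get 7.
- Std3: Orbyt compares 8, 0, 3 and picks Alpha; Nexon would get -2.
- Std4: Orbyt compares 5, 1, -5 and picks Alpha; Nexon would get 3.
- Std5: Orbyt compares -5, 2, -3 and picks Beta; Nexon would get 3.
Maximizing over 3, 7, -2, 3, 3, Nexon chooses Std2. Subgame-perfect outcome: (Std2, Gamma) with payoffs (7, 9).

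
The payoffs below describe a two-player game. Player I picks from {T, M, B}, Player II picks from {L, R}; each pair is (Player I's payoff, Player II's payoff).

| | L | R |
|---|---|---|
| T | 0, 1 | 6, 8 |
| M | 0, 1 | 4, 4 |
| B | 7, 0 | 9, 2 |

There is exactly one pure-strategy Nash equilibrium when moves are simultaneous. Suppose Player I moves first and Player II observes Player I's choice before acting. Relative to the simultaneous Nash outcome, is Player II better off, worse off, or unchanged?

unchanged

Work backward from Player II's decision.
- T: Player II compares 1, 8 and picks R; Player I would get 6.
- M: Player II compares 1, 4 and picks R; Player I would get 4.
- B: Player II compares 0, 2 and picks R; Player I would get 9.
Maximizing over 6, 4, 9, Player I chooses B. Subgame-perfect outcome: (B, R) with payoffs (9, 2).
Now find the simultaneous Nash equilibrium.
Player I's best replies: L→B; R→B.
Player II's best replies: T→R; M→R; B→R.
Only (B, R) has each player best-responding; Nash payoffs (9, 2).
Player II earns 2 sequentially versus 2 at the Nash outcome: unchanged.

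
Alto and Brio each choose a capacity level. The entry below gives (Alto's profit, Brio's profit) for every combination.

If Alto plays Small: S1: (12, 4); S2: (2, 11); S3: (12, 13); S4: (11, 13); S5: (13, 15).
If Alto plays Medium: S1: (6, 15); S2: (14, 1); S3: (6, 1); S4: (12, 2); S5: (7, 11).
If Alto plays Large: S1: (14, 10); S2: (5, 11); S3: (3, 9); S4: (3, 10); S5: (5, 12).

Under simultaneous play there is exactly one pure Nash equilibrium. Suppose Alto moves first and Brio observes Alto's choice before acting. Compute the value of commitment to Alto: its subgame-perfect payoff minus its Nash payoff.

Work backward from Brio's decision.
- Small: BR = S5, leader payoff 13.
- Medium: BR = S1, leader payoff 6.
- Large: BR = S5, leader payoff 5.
Maximizing over 13, 6, 5, Alto chooses Small. Subgame-perfect outcome: (Small, S5) with payoffs (13, 15).
For the simultaneous game, intersect best replies.
Alto's best replies: S1→Large; S2→Medium; S3→Small; S4→Medium; S5→Small.
Brio's best replies: Small→S5; Medium→S1; Large→S5.
Only (Small, S5) has each player best-responding; Nash payoffs (13, 15).
Alto's commitment gain: 13 − 13 = 0.

0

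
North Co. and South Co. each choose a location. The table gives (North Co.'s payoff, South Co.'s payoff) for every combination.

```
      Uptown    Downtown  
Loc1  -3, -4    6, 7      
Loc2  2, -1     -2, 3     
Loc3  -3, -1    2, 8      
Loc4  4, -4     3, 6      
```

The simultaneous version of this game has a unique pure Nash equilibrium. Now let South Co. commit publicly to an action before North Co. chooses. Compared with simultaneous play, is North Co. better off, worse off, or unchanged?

unchanged

Work backward from North Co.'s decision.
- Uptown: BR = Loc4, leader payoff -4.
- Downtown: BR = Loc1, leader payoff 7.
Among -4, 7, the best is 7 at Downtown. Subgame-perfect outcome: (Loc1, Downtown) with payoffs (6, 7).
For the simultaneous game, intersect best replies.
North Co.'s best replies: Uptown→Loc4; Downtown→Loc1.
South Co.'s best replies: Loc1→Downtown; Loc2→Downtown; Loc3→Downtown; Loc4→Downtown.
Only (Loc1, Downtown) has each player best-responding; Nash payoffs (6, 7).
North Co. earns 6 sequentially versus 6 at the Nash outcome: unchanged.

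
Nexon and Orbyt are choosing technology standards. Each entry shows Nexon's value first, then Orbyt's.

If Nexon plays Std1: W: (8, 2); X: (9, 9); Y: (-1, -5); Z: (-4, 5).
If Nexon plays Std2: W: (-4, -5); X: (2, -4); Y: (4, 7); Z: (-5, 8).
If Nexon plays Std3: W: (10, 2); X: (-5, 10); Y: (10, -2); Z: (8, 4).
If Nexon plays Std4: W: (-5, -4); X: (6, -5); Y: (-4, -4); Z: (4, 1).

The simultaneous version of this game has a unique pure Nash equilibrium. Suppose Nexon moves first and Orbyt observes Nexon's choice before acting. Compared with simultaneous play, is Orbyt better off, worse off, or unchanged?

Backward induction with Nexon moving first.
- Std1: BR = X, leader payoff 9.
- Std2: BR = Z, leader payoff -5.
- Std3: BR = X, leader payoff -5.
- Std4: BR = Z, leader payoff 4.
Nexon's induced payoffs are 9, -5, -5, 4, so Nexon commits to Std1. Subgame-perfect outcome: (Std1, X) with payoffs (9, 9).
Now find the simultaneous Nash equilibrium.
Nexon's best replies: W→Std3; X→Std1; Y→Std3; Z→Std3.
Orbyt's best replies: Std1→X; Std2→Z; Std3→X; Std4→Z.
The unique mutual best reply is (Std1, X), giving (9, 9).
Orbyt earns 9 sequentially versus 9 at the Nash outcome: unchanged.

unchanged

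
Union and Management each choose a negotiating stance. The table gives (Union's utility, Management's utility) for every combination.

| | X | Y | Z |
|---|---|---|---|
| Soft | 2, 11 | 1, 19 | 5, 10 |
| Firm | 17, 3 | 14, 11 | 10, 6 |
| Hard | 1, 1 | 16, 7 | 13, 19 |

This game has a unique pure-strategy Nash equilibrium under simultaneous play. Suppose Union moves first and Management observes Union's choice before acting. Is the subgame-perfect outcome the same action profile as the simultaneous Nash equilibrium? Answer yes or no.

Backward induction with Union moving first.
- Soft: Management compares 11, 19, 10 and picks Y; Union would get 1.
- Firm: Management compares 3, 11, 6 and picks Y; Union would get 14.
- Hard: Management compares 1, 7, 19 and picks Z; Union would get 13.
Among 1, 14, 13, the best is 14 at Firm. Subgame-perfect outcome: (Firm, Y) with payoffs (14, 11).
For the simultaneous game, intersect best replies.
Union's best replies: X→Firm; Y→Hard; Z→Hard.
Management's best replies: Soft→Y; Firm→Y; Hard→Z.
Only (Hard, Z) has each player best-responding; Nash payoffs (13, 19).
Sequential outcome (Firm, Y) differs from the Nash profile (Hard, Z).

no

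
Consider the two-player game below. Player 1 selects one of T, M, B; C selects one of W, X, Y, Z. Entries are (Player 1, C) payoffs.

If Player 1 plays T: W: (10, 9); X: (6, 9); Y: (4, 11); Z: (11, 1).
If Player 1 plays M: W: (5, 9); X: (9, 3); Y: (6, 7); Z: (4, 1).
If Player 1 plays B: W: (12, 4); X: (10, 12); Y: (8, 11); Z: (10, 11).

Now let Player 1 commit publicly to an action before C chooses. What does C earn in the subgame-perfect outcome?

Backward induction with Player 1 moving first.
- T: BR = Y, leader payoff 4.
- M: BR = W, leader payoff 5.
- B: BR = X, leader payoff 10.
Maximizing over 4, 5, 10, Player 1 chooses B. Subgame-perfect outcome: (B, X) with payoffs (10, 12).

12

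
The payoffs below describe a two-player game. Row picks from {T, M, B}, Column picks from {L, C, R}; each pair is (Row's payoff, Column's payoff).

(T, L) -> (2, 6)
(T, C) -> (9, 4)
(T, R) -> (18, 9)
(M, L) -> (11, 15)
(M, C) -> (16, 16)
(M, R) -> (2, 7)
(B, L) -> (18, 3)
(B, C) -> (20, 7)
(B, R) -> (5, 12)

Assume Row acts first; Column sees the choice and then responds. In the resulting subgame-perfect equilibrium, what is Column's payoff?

Backward induction with Row moving first.
- T → Column plays R (best of 6, 4, 9); Row gets 18.
- M → Column plays C (best of 15, 16, 7); Row gets 16.
- B → Column plays R (best of 3, 7, 12); Row gets 5.
Row's induced payoffs are 18, 16, 5, so Row commits to T. Subgame-perfect outcome: (T, R) with payoffs (18, 9).

9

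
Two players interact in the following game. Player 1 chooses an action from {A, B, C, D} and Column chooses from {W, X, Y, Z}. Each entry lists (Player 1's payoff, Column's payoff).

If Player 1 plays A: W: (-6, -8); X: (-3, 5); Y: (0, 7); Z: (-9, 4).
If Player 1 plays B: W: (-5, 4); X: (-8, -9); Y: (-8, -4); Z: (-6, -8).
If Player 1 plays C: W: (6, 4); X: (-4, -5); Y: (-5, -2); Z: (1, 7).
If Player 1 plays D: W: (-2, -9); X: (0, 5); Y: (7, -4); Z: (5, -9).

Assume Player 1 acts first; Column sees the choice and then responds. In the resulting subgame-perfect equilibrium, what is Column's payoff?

7

Work backward from Column's decision.
- A: Column compares -8, 5, 7, 4 and picks Y; Player 1 would get 0.
- B: Column compares 4, -9, -4, -8 and picks W; Player 1 would get -5.
- C: Column compares 4, -5, -2, 7 and picks Z; Player 1 would get 1.
- D: Column compares -9, 5, -4, -9 and picks X; Player 1 would get 0.
Maximizing over 0, -5, 1, 0, Player 1 chooses C. Subgame-perfect outcome: (C, Z) with payoffs (1, 7).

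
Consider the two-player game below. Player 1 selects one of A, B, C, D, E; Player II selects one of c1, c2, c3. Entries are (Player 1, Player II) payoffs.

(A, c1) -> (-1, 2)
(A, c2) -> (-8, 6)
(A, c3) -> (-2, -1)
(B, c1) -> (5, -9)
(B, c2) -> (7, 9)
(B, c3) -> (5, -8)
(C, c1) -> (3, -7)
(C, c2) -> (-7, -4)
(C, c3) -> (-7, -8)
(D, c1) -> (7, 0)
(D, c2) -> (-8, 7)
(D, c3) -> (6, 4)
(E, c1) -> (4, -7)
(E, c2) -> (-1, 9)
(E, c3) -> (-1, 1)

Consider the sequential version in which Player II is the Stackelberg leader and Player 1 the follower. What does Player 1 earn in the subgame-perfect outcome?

7

Player 1 best-responds to each possible Player II move:
- c1 → Player 1 plays D (best of -1, 5, 3, 7, 4); Player II gets 0.
- c2 → Player 1 plays B (best of -8, 7, -7, -8, -1); Player II gets 9.
- c3 → Player 1 plays D (best of -2, 5, -7, 6, -1); Player II gets 4.
Among 0, 9, 4, the best is 9 at c2. Subgame-perfect outcome: (B, c2) with payoffs (7, 9).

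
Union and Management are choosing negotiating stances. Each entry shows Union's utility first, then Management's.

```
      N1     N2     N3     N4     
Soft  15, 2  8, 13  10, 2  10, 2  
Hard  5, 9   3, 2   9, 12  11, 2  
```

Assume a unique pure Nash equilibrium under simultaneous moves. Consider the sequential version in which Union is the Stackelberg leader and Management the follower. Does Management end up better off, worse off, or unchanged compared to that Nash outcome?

worse off

Backward induction with Union moving first.
- Soft → Management plays N2 (best of 2, 13, 2, 2); Union gets 8.
- Hard → Management plays N3 (best of 9, 2, 12, 2); Union gets 9.
Among 8, 9, the best is 9 at Hard. Subgame-perfect outcome: (Hard, N3) with payoffs (9, 12).
Now find the simultaneous Nash equilibrium.
Union's best replies: N1→Soft; N2→Soft; N3→Soft; N4→Hard.
Management's best replies: Soft→N2; Hard→N3.
Only (Soft, N2) has each player best-responding; Nash payoffs (8, 13).
Management earns 12 sequentially versus 13 at the Nash outcome: worse off.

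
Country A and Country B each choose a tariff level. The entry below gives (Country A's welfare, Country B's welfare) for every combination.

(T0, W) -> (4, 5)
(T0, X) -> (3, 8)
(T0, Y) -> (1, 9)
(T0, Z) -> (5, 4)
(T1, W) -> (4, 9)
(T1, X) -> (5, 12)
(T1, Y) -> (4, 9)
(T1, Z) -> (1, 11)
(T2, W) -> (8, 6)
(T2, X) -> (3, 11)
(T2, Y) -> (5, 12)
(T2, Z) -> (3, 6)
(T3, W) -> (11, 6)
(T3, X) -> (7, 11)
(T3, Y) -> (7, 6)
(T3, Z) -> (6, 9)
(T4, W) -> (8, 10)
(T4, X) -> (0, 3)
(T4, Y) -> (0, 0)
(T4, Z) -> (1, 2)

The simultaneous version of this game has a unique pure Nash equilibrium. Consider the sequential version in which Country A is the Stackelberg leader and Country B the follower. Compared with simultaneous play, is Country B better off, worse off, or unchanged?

Work backward from Country B's decision.
- T0 → Country B plays Y (best of 5, 8, 9, 4); Country A gets 1.
- T1 → Country B plays X (best of 9, 12, 9, 11); Country A gets 5.
- T2 → Country B plays Y (best of 6, 11, 12, 6); Country A gets 5.
- T3 → Country B plays X (best of 6, 11, 6, 9); Country A gets 7.
- T4 → Country B plays W (best of 10, 3, 0, 2); Country A gets 8.
Maximizing over 1, 5, 5, 7, 8, Country A chooses T4. Subgame-perfect outcome: (T4, W) with payoffs (8, 10).
For the simultaneous game, intersect best replies.
Country A's best replies: W→T3; X→T3; Y→T3; Z→T3.
Country B's best replies: T0→Y; T1→X; T2→Y; T3→X; T4→W.
The unique mutual best reply is (T3, X), giving (7, 11).
Country B earns 10 sequentially versus 11 at the Nash outcome: worse off.

worse off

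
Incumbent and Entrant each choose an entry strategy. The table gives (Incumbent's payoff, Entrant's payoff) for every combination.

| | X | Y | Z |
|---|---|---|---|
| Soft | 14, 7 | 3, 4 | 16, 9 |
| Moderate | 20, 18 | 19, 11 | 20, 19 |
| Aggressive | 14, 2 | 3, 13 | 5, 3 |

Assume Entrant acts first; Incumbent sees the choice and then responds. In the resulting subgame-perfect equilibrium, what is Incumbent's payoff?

20

Backward induction with Entrant moving first.
- X → Incumbent plays Moderate (best of 14, 20, 14); Entrant gets 18.
- Y → Incumbent plays Moderate (best of 3, 19, 3); Entrant gets 11.
- Z → Incumbent plays Moderate (best of 16, 20, 5); Entrant gets 19.
Among 18, 11, 19, the best is 19 at Z. Subgame-perfect outcome: (Moderate, Z) with payoffs (20, 19).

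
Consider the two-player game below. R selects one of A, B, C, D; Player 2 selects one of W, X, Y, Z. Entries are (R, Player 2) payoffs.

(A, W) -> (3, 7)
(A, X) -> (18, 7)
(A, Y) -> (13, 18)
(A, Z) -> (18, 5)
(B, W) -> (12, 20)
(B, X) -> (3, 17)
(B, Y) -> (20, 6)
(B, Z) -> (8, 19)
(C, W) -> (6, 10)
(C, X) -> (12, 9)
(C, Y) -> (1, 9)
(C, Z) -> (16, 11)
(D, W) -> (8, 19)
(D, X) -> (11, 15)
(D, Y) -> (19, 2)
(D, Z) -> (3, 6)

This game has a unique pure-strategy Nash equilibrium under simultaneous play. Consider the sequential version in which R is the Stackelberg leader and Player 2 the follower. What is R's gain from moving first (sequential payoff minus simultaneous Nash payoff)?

Solve by backward induction (R leads).
- A → Player 2 plays Y (best of 7, 7, 18, 5); R gets 13.
- B → Player 2 plays W (best of 20, 17, 6, 19); R gets 12.
- C → Player 2 plays Z (best of 10, 9, 9, 11); R gets 16.
- D → Player 2 plays W (best of 19, 15, 2, 6); R gets 8.
Among 13, 12, 16, 8, the best is 16 at C. Subgame-perfect outcome: (C, Z) with payoffs (16, 11).
Under simultaneous play:
R's best replies: W→B; X→A; Y→B; Z→A.
Player 2's best replies: A→Y; B→W; C→Z; D→W.
Only (B, W) has each player best-responding; Nash payoffs (12, 20).
R's commitment gain: 16 − 12 = 4.

4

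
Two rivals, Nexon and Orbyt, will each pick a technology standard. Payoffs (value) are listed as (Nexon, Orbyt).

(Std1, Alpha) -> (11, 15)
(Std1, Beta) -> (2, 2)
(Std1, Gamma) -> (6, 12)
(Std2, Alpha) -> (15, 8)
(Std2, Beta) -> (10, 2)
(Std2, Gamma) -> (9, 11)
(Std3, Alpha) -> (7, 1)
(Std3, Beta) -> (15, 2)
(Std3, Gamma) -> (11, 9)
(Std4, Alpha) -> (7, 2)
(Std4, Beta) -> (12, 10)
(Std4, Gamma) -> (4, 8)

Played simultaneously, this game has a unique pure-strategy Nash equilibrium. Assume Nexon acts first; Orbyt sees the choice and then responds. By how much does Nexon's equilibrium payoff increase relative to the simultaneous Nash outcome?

Backward induction with Nexon moving first.
- Std1: Orbyt compares 15, 2, 12 and picks Alpha; Nexon would get 11.
- Std2: Orbyt compares 8, 2, 11 and picks Gamma; Nexon would get 9.
- Std3: Orbyt compares 1, 2, 9 and picks Gamma; Nexon would get 11.
- Std4: Orbyt compares 2, 10, 8 and picks Beta; Nexon would get 12.
Maximizing over 11, 9, 11, 12, Nexon chooses Std4. Subgame-perfect outcome: (Std4, Beta) with payoffs (12, 10).
For the simultaneous game, intersect best replies.
Nexon's best replies: Alpha→Std2; Beta→Std3; Gamma→Std3.
Orbyt's best replies: Std1→Alpha; Std2→Gamma; Std3→Gamma; Std4→Beta.
Only (Std3, Gamma) has each player best-responding; Nash payoffs (11, 9).
Nexon's commitment gain: 12 − 11 = 1.

1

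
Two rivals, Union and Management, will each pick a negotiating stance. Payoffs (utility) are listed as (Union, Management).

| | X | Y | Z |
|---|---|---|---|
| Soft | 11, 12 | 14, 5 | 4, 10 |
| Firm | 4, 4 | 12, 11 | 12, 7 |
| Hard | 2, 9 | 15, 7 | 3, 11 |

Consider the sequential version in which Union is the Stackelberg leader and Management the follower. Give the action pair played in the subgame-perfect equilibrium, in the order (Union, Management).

(Firm, Y)

Solve by backward induction (Union leads).
- Soft → Management plays X (best of 12, 5, 10); Union gets 11.
- Firm → Management plays Y (best of 4, 11, 7); Union gets 12.
- Hard → Management plays Z (best of 9, 7, 11); Union gets 3.
Among 11, 12, 3, the best is 12 at Firm. Subgame-perfect outcome: (Firm, Y) with payoffs (12, 11).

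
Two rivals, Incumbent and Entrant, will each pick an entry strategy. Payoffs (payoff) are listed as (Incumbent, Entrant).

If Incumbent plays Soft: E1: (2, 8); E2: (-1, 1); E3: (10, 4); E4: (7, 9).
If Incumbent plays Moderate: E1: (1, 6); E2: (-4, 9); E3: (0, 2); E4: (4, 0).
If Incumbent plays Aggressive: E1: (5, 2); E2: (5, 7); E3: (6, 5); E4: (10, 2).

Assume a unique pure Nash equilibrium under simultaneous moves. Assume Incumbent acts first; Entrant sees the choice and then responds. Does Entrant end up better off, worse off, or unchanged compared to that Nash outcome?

better off

Entrant best-responds to each possible Incumbent move:
- Soft: Entrant compares 8, 1, 4, 9 and picks E4; Incumbent would get 7.
- Moderate: Entrant compares 6, 9, 2, 0 and picks E2; Incumbent would get -4.
- Aggressive: Entrant compares 2, 7, 5, 2 and picks E2; Incumbent would get 5.
Maximizing over 7, -4, 5, Incumbent chooses Soft. Subgame-perfect outcome: (Soft, E4) with payoffs (7, 9).
Under simultaneous play:
Incumbent's best replies: E1→Aggressive; E2→Aggressive; E3→Soft; E4→Aggressive.
Entrant's best replies: Soft→E4; Moderate→E2; Aggressive→E2.
Only (Aggressive, E2) has each player best-responding; Nash payoffs (5, 7).
Entrant earns 9 sequentially versus 7 at the Nash outcome: better off.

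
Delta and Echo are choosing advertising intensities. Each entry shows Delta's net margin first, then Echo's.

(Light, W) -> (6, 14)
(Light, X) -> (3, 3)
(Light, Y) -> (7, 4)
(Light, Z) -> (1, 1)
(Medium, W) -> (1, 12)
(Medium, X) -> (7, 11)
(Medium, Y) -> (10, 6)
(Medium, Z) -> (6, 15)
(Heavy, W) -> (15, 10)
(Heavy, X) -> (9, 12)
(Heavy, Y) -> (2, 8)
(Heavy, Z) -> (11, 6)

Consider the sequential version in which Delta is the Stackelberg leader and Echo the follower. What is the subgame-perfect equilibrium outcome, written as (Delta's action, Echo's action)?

Work backward from Echo's decision.
- Light: BR = W, leader payoff 6.
- Medium: BR = Z, leader payoff 6.
- Heavy: BR = X, leader payoff 9.
Maximizing over 6, 6, 9, Delta chooses Heavy. Subgame-perfect outcome: (Heavy, X) with payoffs (9, 12).

(Heavy, X)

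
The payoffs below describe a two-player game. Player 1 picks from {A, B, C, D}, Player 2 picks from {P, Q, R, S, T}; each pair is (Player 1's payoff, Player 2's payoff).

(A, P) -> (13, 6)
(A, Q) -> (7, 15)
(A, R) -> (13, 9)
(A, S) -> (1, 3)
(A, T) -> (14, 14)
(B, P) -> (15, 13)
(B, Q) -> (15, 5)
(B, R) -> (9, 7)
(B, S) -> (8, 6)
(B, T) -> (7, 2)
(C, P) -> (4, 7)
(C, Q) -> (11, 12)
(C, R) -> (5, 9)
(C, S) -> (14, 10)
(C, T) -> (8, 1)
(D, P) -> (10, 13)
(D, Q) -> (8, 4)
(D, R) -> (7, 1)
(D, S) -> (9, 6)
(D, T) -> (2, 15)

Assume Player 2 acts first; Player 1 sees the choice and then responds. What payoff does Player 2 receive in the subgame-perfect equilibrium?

14

Backward induction with Player 2 moving first.
- P: Player 1 compares 13, 15, 4, 10 and picks B; Player 2 would get 13.
- Q: Player 1 compares 7, 15, 11, 8 and picks B; Player 2 would get 5.
- R: Player 1 compares 13, 9, 5, 7 and picks A; Player 2 would get 9.
- S: Player 1 compares 1, 8, 14, 9 and picks C; Player 2 would get 10.
- T: Player 1 compares 14, 7, 8, 2 and picks A; Player 2 would get 14.
Maximizing over 13, 5, 9, 10, 14, Player 2 chooses T. Subgame-perfect outcome: (A, T) with payoffs (14, 14).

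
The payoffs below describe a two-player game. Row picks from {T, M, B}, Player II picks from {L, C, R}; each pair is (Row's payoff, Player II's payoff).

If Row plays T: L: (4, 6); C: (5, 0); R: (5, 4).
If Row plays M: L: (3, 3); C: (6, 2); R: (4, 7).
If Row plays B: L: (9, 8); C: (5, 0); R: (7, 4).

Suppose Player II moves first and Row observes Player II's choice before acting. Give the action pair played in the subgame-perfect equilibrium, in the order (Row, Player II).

Solve by backward induction (Player II leads).
- L: Row compares 4, 3, 9 and picks B; Player II would get 8.
- C: Row compares 5, 6, 5 and picks M; Player II would get 2.
- R: Row compares 5, 4, 7 and picks B; Player II would get 4.
Among 8, 2, 4, the best is 8 at L. Subgame-perfect outcome: (B, L) with payoffs (9, 8).

(B, L)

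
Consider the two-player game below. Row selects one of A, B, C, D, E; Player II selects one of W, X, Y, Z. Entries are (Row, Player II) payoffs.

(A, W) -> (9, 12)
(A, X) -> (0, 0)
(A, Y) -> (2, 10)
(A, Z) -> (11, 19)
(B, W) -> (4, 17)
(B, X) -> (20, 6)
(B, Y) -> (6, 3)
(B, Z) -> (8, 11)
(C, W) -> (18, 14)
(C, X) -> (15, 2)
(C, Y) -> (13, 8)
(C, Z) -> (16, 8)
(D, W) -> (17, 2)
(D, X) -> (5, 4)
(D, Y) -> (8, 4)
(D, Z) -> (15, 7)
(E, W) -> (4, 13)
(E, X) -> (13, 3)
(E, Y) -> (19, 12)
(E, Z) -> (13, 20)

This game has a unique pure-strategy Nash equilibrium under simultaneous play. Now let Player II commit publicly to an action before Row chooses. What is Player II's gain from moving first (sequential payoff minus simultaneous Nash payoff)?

Work backward from Row's decision.
- W: Row compares 9, 4, 18, 17, 4 and picks C; Player II would get 14.
- X: Row compares 0, 20, 15, 5, 13 and picks B; Player II would get 6.
- Y: Row compares 2, 6, 13, 8, 19 and picks E; Player II would get 12.
- Z: Row compares 11, 8, 16, 15, 13 and picks C; Player II would get 8.
Player II's induced payoffs are 14, 6, 12, 8, so Player II commits to W. Subgame-perfect outcome: (C, W) with payoffs (18, 14).
Under simultaneous play:
Row's best replies: W→C; X→B; Y→E; Z→C.
Player II's best replies: A→Z; B→W; C→W; D→Z; E→Z.
The unique mutual best reply is (C, W), giving (18, 14).
Player II's commitment gain: 14 − 14 = 0.

0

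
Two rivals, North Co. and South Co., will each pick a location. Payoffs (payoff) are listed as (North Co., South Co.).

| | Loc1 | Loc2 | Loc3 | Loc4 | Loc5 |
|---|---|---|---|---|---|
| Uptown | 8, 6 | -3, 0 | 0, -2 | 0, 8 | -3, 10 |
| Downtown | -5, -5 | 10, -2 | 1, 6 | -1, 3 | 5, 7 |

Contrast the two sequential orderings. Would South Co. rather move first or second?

first

If North Co. leads: South Co.'s best replies are Uptown→Loc5, Downtown→Loc5; North Co.'s induced payoffs -3, 5; outcome (Downtown, Loc5), payoffs (5, 7).
If South Co. leads: North Co.'s best replies are Loc1→Uptown, Loc2→Downtown, Loc3→Downtown, Loc4→Uptown, Loc5→Downtown; South Co.'s induced payoffs 6, -2, 6, 8, 7; outcome (Uptown, Loc4), payoffs (0, 8).
South Co. gets 8 moving first and 7 moving second, so South Co. prefers to move first.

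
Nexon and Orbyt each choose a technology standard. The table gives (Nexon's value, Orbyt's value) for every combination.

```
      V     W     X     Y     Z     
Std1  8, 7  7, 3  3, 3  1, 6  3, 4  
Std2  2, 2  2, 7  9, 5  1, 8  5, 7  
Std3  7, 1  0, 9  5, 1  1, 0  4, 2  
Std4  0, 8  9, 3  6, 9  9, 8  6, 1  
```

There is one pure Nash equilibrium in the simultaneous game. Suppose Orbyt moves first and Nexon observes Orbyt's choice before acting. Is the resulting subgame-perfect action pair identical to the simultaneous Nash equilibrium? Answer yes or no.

no

Work backward from Nexon's decision.
- V → Nexon plays Std1 (best of 8, 2, 7, 0); Orbyt gets 7.
- W → Nexon plays Std4 (best of 7, 2, 0, 9); Orbyt gets 3.
- X → Nexon plays Std2 (best of 3, 9, 5, 6); Orbyt gets 5.
- Y → Nexon plays Std4 (best of 1, 1, 1, 9); Orbyt gets 8.
- Z → Nexon plays Std4 (best of 3, 5, 4, 6); Orbyt gets 1.
Orbyt's induced payoffs are 7, 3, 5, 8, 1, so Orbyt commits to Y. Subgame-perfect outcome: (Std4, Y) with payoffs (9, 8).
Under simultaneous play:
Nexon's best replies: V→Std1; W→Std4; X→Std2; Y→Std4; Z→Std4.
Orbyt's best replies: Std1→V; Std2→Y; Std3→W; Std4→X.
The unique mutual best reply is (Std1, V), giving (8, 7).
Sequential outcome (Std4, Y) differs from the Nash profile (Std1, V).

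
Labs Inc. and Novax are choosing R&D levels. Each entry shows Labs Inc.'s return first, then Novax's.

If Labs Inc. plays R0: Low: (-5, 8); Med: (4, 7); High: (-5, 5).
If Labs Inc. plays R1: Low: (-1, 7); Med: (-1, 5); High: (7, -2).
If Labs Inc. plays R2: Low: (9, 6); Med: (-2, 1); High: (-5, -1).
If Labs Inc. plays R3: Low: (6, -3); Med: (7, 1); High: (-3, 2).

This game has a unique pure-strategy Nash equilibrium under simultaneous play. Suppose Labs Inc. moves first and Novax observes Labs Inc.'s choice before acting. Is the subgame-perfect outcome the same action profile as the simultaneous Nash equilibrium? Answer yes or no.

yes

Work backward from Novax's decision.
- R0: Novax compares 8, 7, 5 and picks Low; Labs Inc. would get -5.
- R1: Novax compares 7, 5, -2 and picks Low; Labs Inc. would get -1.
- R2: Novax compares 6, 1, -1 and picks Low; Labs Inc. would get 9.
- R3: Novax compares -3, 1, 2 and picks High; Labs Inc. would get -3.
Among -5, -1, 9, -3, the best is 9 at R2. Subgame-perfect outcome: (R2, Low) with payoffs (9, 6).
Under simultaneous play:
Labs Inc.'s best replies: Low→R2; Med→R3; High→R1.
Novax's best replies: R0→Low; R1→Low; R2→Low; R3→High.
Only (R2, Low) has each player best-responding; Nash payoffs (9, 6).
Sequential outcome (R2, Low) coincides with the Nash profile (R2, Low).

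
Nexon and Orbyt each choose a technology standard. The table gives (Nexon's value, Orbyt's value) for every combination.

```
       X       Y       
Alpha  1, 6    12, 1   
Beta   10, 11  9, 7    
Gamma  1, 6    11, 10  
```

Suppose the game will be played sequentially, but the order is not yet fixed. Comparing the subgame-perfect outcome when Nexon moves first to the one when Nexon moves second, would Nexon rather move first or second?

first

If Nexon leads: Orbyt's best replies are Alpha→X, Beta→X, Gamma→Y; Nexon's induced payoffs 1, 10, 11; outcome (Gamma, Y), payoffs (11, 10).
If Orbyt leads: Nexon's best replies are X→Beta, Y→Alpha; Orbyt's induced payoffs 11, 1; outcome (Beta, X), payoffs (10, 11).
Nexon gets 11 moving first and 10 moving second, so Nexon prefers to move first.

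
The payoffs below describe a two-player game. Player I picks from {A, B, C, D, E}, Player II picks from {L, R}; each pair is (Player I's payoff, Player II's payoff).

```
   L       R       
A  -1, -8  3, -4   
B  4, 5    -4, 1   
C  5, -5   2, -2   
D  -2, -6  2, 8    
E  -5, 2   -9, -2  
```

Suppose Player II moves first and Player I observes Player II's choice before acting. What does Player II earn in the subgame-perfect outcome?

Solve by backward induction (Player II leads).
- L: BR = C, leader payoff -5.
- R: BR = A, leader payoff -4.
Player II's induced payoffs are -5, -4, so Player II commits to R. Subgame-perfect outcome: (A, R) with payoffs (3, -4).

-4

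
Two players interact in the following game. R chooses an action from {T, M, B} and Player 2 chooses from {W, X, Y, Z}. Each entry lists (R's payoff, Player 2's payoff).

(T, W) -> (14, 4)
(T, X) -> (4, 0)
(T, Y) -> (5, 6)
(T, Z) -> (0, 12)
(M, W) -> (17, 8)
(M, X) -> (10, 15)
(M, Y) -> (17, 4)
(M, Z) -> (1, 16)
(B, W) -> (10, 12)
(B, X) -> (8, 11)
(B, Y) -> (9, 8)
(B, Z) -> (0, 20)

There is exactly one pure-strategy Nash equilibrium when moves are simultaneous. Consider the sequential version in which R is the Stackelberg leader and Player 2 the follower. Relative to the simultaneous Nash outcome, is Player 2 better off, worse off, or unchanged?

Work backward from Player 2's decision.
- T: Player 2 compares 4, 0, 6, 12 and picks Z; R would get 0.
- M: Player 2 compares 8, 15, 4, 16 and picks Z; R would get 1.
- B: Player 2 compares 12, 11, 8, 20 and picks Z; R would get 0.
R's induced payoffs are 0, 1, 0, so R commits to M. Subgame-perfect outcome: (M, Z) with payoffs (1, 16).
Under simultaneous play:
R's best replies: W→M; X→M; Y→M; Z→M.
Player 2's best replies: T→Z; M→Z; B→Z.
The unique mutual best reply is (M, Z), giving (1, 16).
Player 2 earns 16 sequentially versus 16 at the Nash outcome: unchanged.

unchanged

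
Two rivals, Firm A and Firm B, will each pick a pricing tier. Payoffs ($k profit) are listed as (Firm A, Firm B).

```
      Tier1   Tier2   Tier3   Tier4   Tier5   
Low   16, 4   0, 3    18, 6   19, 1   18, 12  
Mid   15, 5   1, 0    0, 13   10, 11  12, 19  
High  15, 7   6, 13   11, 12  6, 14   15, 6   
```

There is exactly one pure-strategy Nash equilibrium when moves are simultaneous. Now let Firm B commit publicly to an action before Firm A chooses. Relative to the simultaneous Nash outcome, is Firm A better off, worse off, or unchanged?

worse off

Work backward from Firm A's decision.
- Tier1 → Firm A plays Low (best of 16, 15, 15); Firm B gets 4.
- Tier2 → Firm A plays High (best of 0, 1, 6); Firm B gets 13.
- Tier3 → Firm A plays Low (best of 18, 0, 11); Firm B gets 6.
- Tier4 → Firm A plays Low (best of 19, 10, 6); Firm B gets 1.
- Tier5 → Firm A plays Low (best of 18, 12, 15); Firm B gets 12.
Maximizing over 4, 13, 6, 1, 12, Firm B chooses Tier2. Subgame-perfect outcome: (High, Tier2) with payoffs (6, 13).
Now find the simultaneous Nash equilibrium.
Firm A's best replies: Tier1→Low; Tier2→High; Tier3→Low; Tier4→Low; Tier5→Low.
Firm B's best replies: Low→Tier5; Mid→Tier5; High→Tier4.
The unique mutual best reply is (Low, Tier5), giving (18, 12).
Firm A earns 6 sequentially versus 18 at the Nash outcome: worse off.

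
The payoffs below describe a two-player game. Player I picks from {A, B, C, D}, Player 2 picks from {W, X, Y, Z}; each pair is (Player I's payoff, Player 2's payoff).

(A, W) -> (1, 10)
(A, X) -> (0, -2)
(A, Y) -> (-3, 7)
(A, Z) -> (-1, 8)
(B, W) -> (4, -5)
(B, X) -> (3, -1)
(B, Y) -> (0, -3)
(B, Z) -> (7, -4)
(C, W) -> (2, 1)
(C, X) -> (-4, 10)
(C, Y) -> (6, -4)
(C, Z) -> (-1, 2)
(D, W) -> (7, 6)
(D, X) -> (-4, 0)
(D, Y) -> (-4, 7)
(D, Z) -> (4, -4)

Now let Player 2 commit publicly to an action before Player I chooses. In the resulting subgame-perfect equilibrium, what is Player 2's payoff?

6

Player I best-responds to each possible Player 2 move:
- W: Player I compares 1, 4, 2, 7 and picks D; Player 2 would get 6.
- X: Player I compares 0, 3, -4, -4 and picks B; Player 2 would get -1.
- Y: Player I compares -3, 0, 6, -4 and picks C; Player 2 would get -4.
- Z: Player I compares -1, 7, -1, 4 and picks B; Player 2 would get -4.
Among 6, -1, -4, -4, the best is 6 at W. Subgame-perfect outcome: (D, W) with payoffs (7, 6).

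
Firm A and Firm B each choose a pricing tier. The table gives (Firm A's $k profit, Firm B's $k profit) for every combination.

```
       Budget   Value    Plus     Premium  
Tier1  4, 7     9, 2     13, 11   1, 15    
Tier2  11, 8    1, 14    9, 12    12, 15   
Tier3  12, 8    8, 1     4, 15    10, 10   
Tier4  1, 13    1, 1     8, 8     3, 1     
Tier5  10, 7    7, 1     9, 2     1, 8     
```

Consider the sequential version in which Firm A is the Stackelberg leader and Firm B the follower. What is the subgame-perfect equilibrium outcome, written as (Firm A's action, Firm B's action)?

Solve by backward induction (Firm A leads).
- Tier1: BR = Premium, leader payoff 1.
- Tier2: BR = Premium, leader payoff 12.
- Tier3: BR = Plus, leader payoff 4.
- Tier4: BR = Budget, leader payoff 1.
- Tier5: BR = Premium, leader payoff 1.
Maximizing over 1, 12, 4, 1, 1, Firm A chooses Tier2. Subgame-perfect outcome: (Tier2, Premium) with payoffs (12, 15).

(Tier2, Premium)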